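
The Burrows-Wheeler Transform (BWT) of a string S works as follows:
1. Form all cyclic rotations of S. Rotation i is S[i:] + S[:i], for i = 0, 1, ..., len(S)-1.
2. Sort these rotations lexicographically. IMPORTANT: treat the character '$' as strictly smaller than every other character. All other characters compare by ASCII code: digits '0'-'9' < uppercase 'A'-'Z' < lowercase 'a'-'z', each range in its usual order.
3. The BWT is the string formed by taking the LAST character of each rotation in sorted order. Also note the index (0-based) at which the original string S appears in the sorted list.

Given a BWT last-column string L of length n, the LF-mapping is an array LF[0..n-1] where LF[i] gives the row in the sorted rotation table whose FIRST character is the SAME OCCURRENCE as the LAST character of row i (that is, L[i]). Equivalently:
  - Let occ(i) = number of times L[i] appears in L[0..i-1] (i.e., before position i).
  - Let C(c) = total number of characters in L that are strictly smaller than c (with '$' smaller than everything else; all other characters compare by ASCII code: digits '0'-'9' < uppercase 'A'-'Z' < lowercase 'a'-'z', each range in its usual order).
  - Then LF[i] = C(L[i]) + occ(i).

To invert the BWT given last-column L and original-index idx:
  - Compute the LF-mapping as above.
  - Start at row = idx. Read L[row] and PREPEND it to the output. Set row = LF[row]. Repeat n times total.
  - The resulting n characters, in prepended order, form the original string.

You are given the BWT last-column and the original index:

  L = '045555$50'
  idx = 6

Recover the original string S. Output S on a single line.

Answer: 55055540$

Derivation:
LF mapping: 1 3 4 5 6 7 0 8 2
Walk LF starting at row 6, prepending L[row]:
  step 1: row=6, L[6]='$', prepend. Next row=LF[6]=0
  step 2: row=0, L[0]='0', prepend. Next row=LF[0]=1
  step 3: row=1, L[1]='4', prepend. Next row=LF[1]=3
  step 4: row=3, L[3]='5', prepend. Next row=LF[3]=5
  step 5: row=5, L[5]='5', prepend. Next row=LF[5]=7
  step 6: row=7, L[7]='5', prepend. Next row=LF[7]=8
  step 7: row=8, L[8]='0', prepend. Next row=LF[8]=2
  step 8: row=2, L[2]='5', prepend. Next row=LF[2]=4
  step 9: row=4, L[4]='5', prepend. Next row=LF[4]=6
Reversed output: 55055540$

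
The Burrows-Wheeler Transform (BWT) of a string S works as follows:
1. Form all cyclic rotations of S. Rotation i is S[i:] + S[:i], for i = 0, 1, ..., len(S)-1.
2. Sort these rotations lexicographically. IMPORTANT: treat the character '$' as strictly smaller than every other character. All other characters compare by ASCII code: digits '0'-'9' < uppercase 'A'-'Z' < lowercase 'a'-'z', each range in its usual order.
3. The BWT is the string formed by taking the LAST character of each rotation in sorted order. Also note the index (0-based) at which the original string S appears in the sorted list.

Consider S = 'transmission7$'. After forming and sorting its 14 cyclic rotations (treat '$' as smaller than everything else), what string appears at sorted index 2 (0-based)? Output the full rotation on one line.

Answer: ansmission7$tr

Derivation:
All 14 rotations (rotation i = S[i:]+S[:i]):
  rot[0] = transmission7$
  rot[1] = ransmission7$t
  rot[2] = ansmission7$tr
  rot[3] = nsmission7$tra
  rot[4] = smission7$tran
  rot[5] = mission7$trans
  rot[6] = ission7$transm
  rot[7] = ssion7$transmi
  rot[8] = sion7$transmis
  rot[9] = ion7$transmiss
  rot[10] = on7$transmissi
  rot[11] = n7$transmissio
  rot[12] = 7$transmission
  rot[13] = $transmission7
Sorted (with $ < everything):
  sorted[0] = $transmission7
  sorted[1] = 7$transmission
  sorted[2] = ansmission7$tr
  sorted[3] = ion7$transmiss
  sorted[4] = ission7$transm
  sorted[5] = mission7$trans
  sorted[6] = n7$transmissio
  sorted[7] = nsmission7$tra
  sorted[8] = on7$transmissi
  sorted[9] = ransmission7$t
  sorted[10] = sion7$transmis
  sorted[11] = smission7$tran
  sorted[12] = ssion7$transmi
  sorted[13] = transmission7$
sorted[2] = ansmission7$tr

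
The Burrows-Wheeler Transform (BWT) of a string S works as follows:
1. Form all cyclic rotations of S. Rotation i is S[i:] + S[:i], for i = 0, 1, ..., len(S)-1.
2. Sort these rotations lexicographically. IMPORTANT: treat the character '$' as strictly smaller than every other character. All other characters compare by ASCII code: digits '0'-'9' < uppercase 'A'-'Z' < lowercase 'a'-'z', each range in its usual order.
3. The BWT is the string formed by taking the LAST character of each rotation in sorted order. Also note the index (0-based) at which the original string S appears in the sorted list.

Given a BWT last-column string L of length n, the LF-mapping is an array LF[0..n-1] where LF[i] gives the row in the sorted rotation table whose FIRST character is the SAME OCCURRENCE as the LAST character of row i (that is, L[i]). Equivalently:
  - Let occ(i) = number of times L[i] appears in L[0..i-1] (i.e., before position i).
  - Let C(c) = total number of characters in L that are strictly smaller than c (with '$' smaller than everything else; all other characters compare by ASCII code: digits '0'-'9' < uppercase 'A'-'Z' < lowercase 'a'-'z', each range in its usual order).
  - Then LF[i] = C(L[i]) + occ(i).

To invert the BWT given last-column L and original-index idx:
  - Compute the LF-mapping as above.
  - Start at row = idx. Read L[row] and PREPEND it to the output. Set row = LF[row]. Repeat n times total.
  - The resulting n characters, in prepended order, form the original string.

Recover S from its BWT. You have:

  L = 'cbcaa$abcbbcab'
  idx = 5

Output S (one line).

LF mapping: 10 5 11 1 2 0 3 6 12 7 8 13 4 9
Walk LF starting at row 5, prepending L[row]:
  step 1: row=5, L[5]='$', prepend. Next row=LF[5]=0
  step 2: row=0, L[0]='c', prepend. Next row=LF[0]=10
  step 3: row=10, L[10]='b', prepend. Next row=LF[10]=8
  step 4: row=8, L[8]='c', prepend. Next row=LF[8]=12
  step 5: row=12, L[12]='a', prepend. Next row=LF[12]=4
  step 6: row=4, L[4]='a', prepend. Next row=LF[4]=2
  step 7: row=2, L[2]='c', prepend. Next row=LF[2]=11
  step 8: row=11, L[11]='c', prepend. Next row=LF[11]=13
  step 9: row=13, L[13]='b', prepend. Next row=LF[13]=9
  step 10: row=9, L[9]='b', prepend. Next row=LF[9]=7
  step 11: row=7, L[7]='b', prepend. Next row=LF[7]=6
  step 12: row=6, L[6]='a', prepend. Next row=LF[6]=3
  step 13: row=3, L[3]='a', prepend. Next row=LF[3]=1
  step 14: row=1, L[1]='b', prepend. Next row=LF[1]=5
Reversed output: baabbbccaacbc$

Answer: baabbbccaacbc$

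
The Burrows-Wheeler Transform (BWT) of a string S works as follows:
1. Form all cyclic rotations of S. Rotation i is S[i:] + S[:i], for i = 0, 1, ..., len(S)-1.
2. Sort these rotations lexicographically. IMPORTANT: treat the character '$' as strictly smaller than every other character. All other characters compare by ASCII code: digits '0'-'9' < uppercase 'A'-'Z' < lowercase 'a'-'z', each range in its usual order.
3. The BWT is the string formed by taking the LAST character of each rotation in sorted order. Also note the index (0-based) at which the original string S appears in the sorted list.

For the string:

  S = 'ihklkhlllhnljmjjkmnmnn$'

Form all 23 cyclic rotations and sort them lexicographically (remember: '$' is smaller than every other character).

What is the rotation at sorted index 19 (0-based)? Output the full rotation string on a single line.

Answer: n$ihklkhlllhnljmjjkmnmn

Derivation:
All 23 rotations (rotation i = S[i:]+S[:i]):
  rot[0] = ihklkhlllhnljmjjkmnmnn$
  rot[1] = hklkhlllhnljmjjkmnmnn$i
  rot[2] = klkhlllhnljmjjkmnmnn$ih
  rot[3] = lkhlllhnljmjjkmnmnn$ihk
  rot[4] = khlllhnljmjjkmnmnn$ihkl
  rot[5] = hlllhnljmjjkmnmnn$ihklk
  rot[6] = lllhnljmjjkmnmnn$ihklkh
  rot[7] = llhnljmjjkmnmnn$ihklkhl
  rot[8] = lhnljmjjkmnmnn$ihklkhll
  rot[9] = hnljmjjkmnmnn$ihklkhlll
  rot[10] = nljmjjkmnmnn$ihklkhlllh
  rot[11] = ljmjjkmnmnn$ihklkhlllhn
  rot[12] = jmjjkmnmnn$ihklkhlllhnl
  rot[13] = mjjkmnmnn$ihklkhlllhnlj
  rot[14] = jjkmnmnn$ihklkhlllhnljm
  rot[15] = jkmnmnn$ihklkhlllhnljmj
  rot[16] = kmnmnn$ihklkhlllhnljmjj
  rot[17] = mnmnn$ihklkhlllhnljmjjk
  rot[18] = nmnn$ihklkhlllhnljmjjkm
  rot[19] = mnn$ihklkhlllhnljmjjkmn
  rot[20] = nn$ihklkhlllhnljmjjkmnm
  rot[21] = n$ihklkhlllhnljmjjkmnmn
  rot[22] = $ihklkhlllhnljmjjkmnmnn
Sorted (with $ < everything):
  sorted[0] = $ihklkhlllhnljmjjkmnmnn
  sorted[1] = hklkhlllhnljmjjkmnmnn$i
  sorted[2] = hlllhnljmjjkmnmnn$ihklk
  sorted[3] = hnljmjjkmnmnn$ihklkhlll
  sorted[4] = ihklkhlllhnljmjjkmnmnn$
  sorted[5] = jjkmnmnn$ihklkhlllhnljm
  sorted[6] = jkmnmnn$ihklkhlllhnljmj
  sorted[7] = jmjjkmnmnn$ihklkhlllhnl
  sorted[8] = khlllhnljmjjkmnmnn$ihkl
  sorted[9] = klkhlllhnljmjjkmnmnn$ih
  sorted[10] = kmnmnn$ihklkhlllhnljmjj
  sorted[11] = lhnljmjjkmnmnn$ihklkhll
  sorted[12] = ljmjjkmnmnn$ihklkhlllhn
  sorted[13] = lkhlllhnljmjjkmnmnn$ihk
  sorted[14] = llhnljmjjkmnmnn$ihklkhl
  sorted[15] = lllhnljmjjkmnmnn$ihklkh
  sorted[16] = mjjkmnmnn$ihklkhlllhnlj
  sorted[17] = mnmnn$ihklkhlllhnljmjjk
  sorted[18] = mnn$ihklkhlllhnljmjjkmn
  sorted[19] = n$ihklkhlllhnljmjjkmnmn
  sorted[20] = nljmjjkmnmnn$ihklkhlllh
  sorted[21] = nmnn$ihklkhlllhnljmjjkm
  sorted[22] = nn$ihklkhlllhnljmjjkmnm
sorted[19] = n$ihklkhlllhnljmjjkmnmn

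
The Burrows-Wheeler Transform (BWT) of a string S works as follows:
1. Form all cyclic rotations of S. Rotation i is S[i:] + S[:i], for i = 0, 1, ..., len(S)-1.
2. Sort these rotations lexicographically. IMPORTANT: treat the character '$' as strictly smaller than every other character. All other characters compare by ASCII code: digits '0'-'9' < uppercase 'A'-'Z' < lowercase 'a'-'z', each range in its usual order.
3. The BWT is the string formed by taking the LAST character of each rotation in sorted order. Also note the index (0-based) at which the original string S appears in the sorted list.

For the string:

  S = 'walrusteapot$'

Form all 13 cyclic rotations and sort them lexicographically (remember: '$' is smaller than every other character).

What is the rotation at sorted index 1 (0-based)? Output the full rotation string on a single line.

Answer: alrusteapot$w

Derivation:
All 13 rotations (rotation i = S[i:]+S[:i]):
  rot[0] = walrusteapot$
  rot[1] = alrusteapot$w
  rot[2] = lrusteapot$wa
  rot[3] = rusteapot$wal
  rot[4] = usteapot$walr
  rot[5] = steapot$walru
  rot[6] = teapot$walrus
  rot[7] = eapot$walrust
  rot[8] = apot$walruste
  rot[9] = pot$walrustea
  rot[10] = ot$walrusteap
  rot[11] = t$walrusteapo
  rot[12] = $walrusteapot
Sorted (with $ < everything):
  sorted[0] = $walrusteapot
  sorted[1] = alrusteapot$w
  sorted[2] = apot$walruste
  sorted[3] = eapot$walrust
  sorted[4] = lrusteapot$wa
  sorted[5] = ot$walrusteap
  sorted[6] = pot$walrustea
  sorted[7] = rusteapot$wal
  sorted[8] = steapot$walru
  sorted[9] = t$walrusteapo
  sorted[10] = teapot$walrus
  sorted[11] = usteapot$walr
  sorted[12] = walrusteapot$
sorted[1] = alrusteapot$w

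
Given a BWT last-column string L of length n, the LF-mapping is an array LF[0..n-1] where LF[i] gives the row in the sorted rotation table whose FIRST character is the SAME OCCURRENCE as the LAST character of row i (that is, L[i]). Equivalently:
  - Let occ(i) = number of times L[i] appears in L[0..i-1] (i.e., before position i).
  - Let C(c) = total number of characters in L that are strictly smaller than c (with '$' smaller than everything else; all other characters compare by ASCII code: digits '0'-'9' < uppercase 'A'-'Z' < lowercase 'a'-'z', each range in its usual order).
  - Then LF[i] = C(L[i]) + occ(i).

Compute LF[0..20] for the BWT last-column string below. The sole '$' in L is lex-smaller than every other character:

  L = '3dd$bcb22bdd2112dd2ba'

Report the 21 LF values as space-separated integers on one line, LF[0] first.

Char counts: '$':1, '1':2, '2':5, '3':1, 'a':1, 'b':4, 'c':1, 'd':6
C (first-col start): C('$')=0, C('1')=1, C('2')=3, C('3')=8, C('a')=9, C('b')=10, C('c')=14, C('d')=15
L[0]='3': occ=0, LF[0]=C('3')+0=8+0=8
L[1]='d': occ=0, LF[1]=C('d')+0=15+0=15
L[2]='d': occ=1, LF[2]=C('d')+1=15+1=16
L[3]='$': occ=0, LF[3]=C('$')+0=0+0=0
L[4]='b': occ=0, LF[4]=C('b')+0=10+0=10
L[5]='c': occ=0, LF[5]=C('c')+0=14+0=14
L[6]='b': occ=1, LF[6]=C('b')+1=10+1=11
L[7]='2': occ=0, LF[7]=C('2')+0=3+0=3
L[8]='2': occ=1, LF[8]=C('2')+1=3+1=4
L[9]='b': occ=2, LF[9]=C('b')+2=10+2=12
L[10]='d': occ=2, LF[10]=C('d')+2=15+2=17
L[11]='d': occ=3, LF[11]=C('d')+3=15+3=18
L[12]='2': occ=2, LF[12]=C('2')+2=3+2=5
L[13]='1': occ=0, LF[13]=C('1')+0=1+0=1
L[14]='1': occ=1, LF[14]=C('1')+1=1+1=2
L[15]='2': occ=3, LF[15]=C('2')+3=3+3=6
L[16]='d': occ=4, LF[16]=C('d')+4=15+4=19
L[17]='d': occ=5, LF[17]=C('d')+5=15+5=20
L[18]='2': occ=4, LF[18]=C('2')+4=3+4=7
L[19]='b': occ=3, LF[19]=C('b')+3=10+3=13
L[20]='a': occ=0, LF[20]=C('a')+0=9+0=9

Answer: 8 15 16 0 10 14 11 3 4 12 17 18 5 1 2 6 19 20 7 13 9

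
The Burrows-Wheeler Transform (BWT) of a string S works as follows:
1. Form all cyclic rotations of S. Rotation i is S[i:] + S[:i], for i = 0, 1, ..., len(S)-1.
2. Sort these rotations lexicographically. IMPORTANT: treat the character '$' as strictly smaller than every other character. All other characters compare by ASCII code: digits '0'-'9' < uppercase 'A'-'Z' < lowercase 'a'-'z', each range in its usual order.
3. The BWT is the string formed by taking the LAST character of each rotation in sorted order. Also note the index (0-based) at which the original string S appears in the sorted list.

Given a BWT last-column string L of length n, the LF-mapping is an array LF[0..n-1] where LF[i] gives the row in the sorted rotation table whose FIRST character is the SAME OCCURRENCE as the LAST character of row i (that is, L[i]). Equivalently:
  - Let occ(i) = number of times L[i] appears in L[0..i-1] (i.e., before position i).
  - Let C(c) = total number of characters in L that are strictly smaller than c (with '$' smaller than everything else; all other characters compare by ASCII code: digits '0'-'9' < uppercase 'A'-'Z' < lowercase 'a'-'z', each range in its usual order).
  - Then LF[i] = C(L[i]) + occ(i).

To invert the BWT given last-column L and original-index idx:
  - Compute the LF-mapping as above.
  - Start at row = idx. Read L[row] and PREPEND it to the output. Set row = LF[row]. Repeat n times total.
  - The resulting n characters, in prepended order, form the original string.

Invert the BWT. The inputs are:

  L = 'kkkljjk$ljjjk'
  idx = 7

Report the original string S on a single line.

LF mapping: 6 7 8 11 1 2 9 0 12 3 4 5 10
Walk LF starting at row 7, prepending L[row]:
  step 1: row=7, L[7]='$', prepend. Next row=LF[7]=0
  step 2: row=0, L[0]='k', prepend. Next row=LF[0]=6
  step 3: row=6, L[6]='k', prepend. Next row=LF[6]=9
  step 4: row=9, L[9]='j', prepend. Next row=LF[9]=3
  step 5: row=3, L[3]='l', prepend. Next row=LF[3]=11
  step 6: row=11, L[11]='j', prepend. Next row=LF[11]=5
  step 7: row=5, L[5]='j', prepend. Next row=LF[5]=2
  step 8: row=2, L[2]='k', prepend. Next row=LF[2]=8
  step 9: row=8, L[8]='l', prepend. Next row=LF[8]=12
  step 10: row=12, L[12]='k', prepend. Next row=LF[12]=10
  step 11: row=10, L[10]='j', prepend. Next row=LF[10]=4
  step 12: row=4, L[4]='j', prepend. Next row=LF[4]=1
  step 13: row=1, L[1]='k', prepend. Next row=LF[1]=7
Reversed output: kjjklkjjljkk$

Answer: kjjklkjjljkk$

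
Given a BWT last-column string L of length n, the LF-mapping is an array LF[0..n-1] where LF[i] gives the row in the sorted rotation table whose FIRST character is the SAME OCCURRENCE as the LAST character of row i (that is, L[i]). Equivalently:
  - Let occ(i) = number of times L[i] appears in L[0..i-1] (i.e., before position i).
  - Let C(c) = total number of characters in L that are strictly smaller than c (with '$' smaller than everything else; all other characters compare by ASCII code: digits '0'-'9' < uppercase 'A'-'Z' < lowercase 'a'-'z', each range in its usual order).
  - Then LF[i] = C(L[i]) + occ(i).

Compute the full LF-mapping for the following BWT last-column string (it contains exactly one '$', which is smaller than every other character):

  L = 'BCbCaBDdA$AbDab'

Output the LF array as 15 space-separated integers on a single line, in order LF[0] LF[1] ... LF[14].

Answer: 3 5 11 6 9 4 7 14 1 0 2 12 8 10 13

Derivation:
Char counts: '$':1, 'A':2, 'B':2, 'C':2, 'D':2, 'a':2, 'b':3, 'd':1
C (first-col start): C('$')=0, C('A')=1, C('B')=3, C('C')=5, C('D')=7, C('a')=9, C('b')=11, C('d')=14
L[0]='B': occ=0, LF[0]=C('B')+0=3+0=3
L[1]='C': occ=0, LF[1]=C('C')+0=5+0=5
L[2]='b': occ=0, LF[2]=C('b')+0=11+0=11
L[3]='C': occ=1, LF[3]=C('C')+1=5+1=6
L[4]='a': occ=0, LF[4]=C('a')+0=9+0=9
L[5]='B': occ=1, LF[5]=C('B')+1=3+1=4
L[6]='D': occ=0, LF[6]=C('D')+0=7+0=7
L[7]='d': occ=0, LF[7]=C('d')+0=14+0=14
L[8]='A': occ=0, LF[8]=C('A')+0=1+0=1
L[9]='$': occ=0, LF[9]=C('$')+0=0+0=0
L[10]='A': occ=1, LF[10]=C('A')+1=1+1=2
L[11]='b': occ=1, LF[11]=C('b')+1=11+1=12
L[12]='D': occ=1, LF[12]=C('D')+1=7+1=8
L[13]='a': occ=1, LF[13]=C('a')+1=9+1=10
L[14]='b': occ=2, LF[14]=C('b')+2=11+2=13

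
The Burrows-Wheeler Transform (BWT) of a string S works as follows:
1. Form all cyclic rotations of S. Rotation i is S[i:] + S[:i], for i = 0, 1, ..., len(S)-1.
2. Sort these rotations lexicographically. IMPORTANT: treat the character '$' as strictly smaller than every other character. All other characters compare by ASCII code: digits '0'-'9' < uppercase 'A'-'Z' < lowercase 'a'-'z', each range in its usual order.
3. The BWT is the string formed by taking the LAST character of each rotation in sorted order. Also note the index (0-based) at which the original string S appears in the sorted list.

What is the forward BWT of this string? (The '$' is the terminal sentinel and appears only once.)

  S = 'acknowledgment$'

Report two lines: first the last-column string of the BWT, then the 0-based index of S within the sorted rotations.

All 15 rotations (rotation i = S[i:]+S[:i]):
  rot[0] = acknowledgment$
  rot[1] = cknowledgment$a
  rot[2] = knowledgment$ac
  rot[3] = nowledgment$ack
  rot[4] = owledgment$ackn
  rot[5] = wledgment$ackno
  rot[6] = ledgment$acknow
  rot[7] = edgment$acknowl
  rot[8] = dgment$acknowle
  rot[9] = gment$acknowled
  rot[10] = ment$acknowledg
  rot[11] = ent$acknowledgm
  rot[12] = nt$acknowledgme
  rot[13] = t$acknowledgmen
  rot[14] = $acknowledgment
Sorted (with $ < everything):
  sorted[0] = $acknowledgment  (last char: 't')
  sorted[1] = acknowledgment$  (last char: '$')
  sorted[2] = cknowledgment$a  (last char: 'a')
  sorted[3] = dgment$acknowle  (last char: 'e')
  sorted[4] = edgment$acknowl  (last char: 'l')
  sorted[5] = ent$acknowledgm  (last char: 'm')
  sorted[6] = gment$acknowled  (last char: 'd')
  sorted[7] = knowledgment$ac  (last char: 'c')
  sorted[8] = ledgment$acknow  (last char: 'w')
  sorted[9] = ment$acknowledg  (last char: 'g')
  sorted[10] = nowledgment$ack  (last char: 'k')
  sorted[11] = nt$acknowledgme  (last char: 'e')
  sorted[12] = owledgment$ackn  (last char: 'n')
  sorted[13] = t$acknowledgmen  (last char: 'n')
  sorted[14] = wledgment$ackno  (last char: 'o')
Last column: t$aelmdcwgkenno
Original string S is at sorted index 1

Answer: t$aelmdcwgkenno
1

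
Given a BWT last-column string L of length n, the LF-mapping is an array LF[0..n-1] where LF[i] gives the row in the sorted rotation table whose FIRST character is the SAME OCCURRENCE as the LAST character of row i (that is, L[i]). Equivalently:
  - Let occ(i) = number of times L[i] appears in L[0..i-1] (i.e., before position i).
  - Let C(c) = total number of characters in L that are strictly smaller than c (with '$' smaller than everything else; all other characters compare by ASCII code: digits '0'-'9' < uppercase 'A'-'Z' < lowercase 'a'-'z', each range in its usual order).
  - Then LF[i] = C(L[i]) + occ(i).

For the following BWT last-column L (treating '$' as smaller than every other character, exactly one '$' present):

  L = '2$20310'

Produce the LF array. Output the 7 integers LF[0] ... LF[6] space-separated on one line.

Answer: 4 0 5 1 6 3 2

Derivation:
Char counts: '$':1, '0':2, '1':1, '2':2, '3':1
C (first-col start): C('$')=0, C('0')=1, C('1')=3, C('2')=4, C('3')=6
L[0]='2': occ=0, LF[0]=C('2')+0=4+0=4
L[1]='$': occ=0, LF[1]=C('$')+0=0+0=0
L[2]='2': occ=1, LF[2]=C('2')+1=4+1=5
L[3]='0': occ=0, LF[3]=C('0')+0=1+0=1
L[4]='3': occ=0, LF[4]=C('3')+0=6+0=6
L[5]='1': occ=0, LF[5]=C('1')+0=3+0=3
L[6]='0': occ=1, LF[6]=C('0')+1=1+1=2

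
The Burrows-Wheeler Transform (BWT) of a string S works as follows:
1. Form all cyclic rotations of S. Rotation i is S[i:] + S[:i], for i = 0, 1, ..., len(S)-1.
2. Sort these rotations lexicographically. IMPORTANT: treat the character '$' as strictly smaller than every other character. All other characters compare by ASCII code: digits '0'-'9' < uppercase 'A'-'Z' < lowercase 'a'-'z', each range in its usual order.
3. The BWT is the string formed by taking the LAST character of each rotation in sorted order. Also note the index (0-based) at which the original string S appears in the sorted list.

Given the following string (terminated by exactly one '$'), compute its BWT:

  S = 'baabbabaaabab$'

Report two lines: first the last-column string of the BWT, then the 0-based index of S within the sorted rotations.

All 14 rotations (rotation i = S[i:]+S[:i]):
  rot[0] = baabbabaaabab$
  rot[1] = aabbabaaabab$b
  rot[2] = abbabaaabab$ba
  rot[3] = bbabaaabab$baa
  rot[4] = babaaabab$baab
  rot[5] = abaaabab$baabb
  rot[6] = baaabab$baabba
  rot[7] = aaabab$baabbab
  rot[8] = aabab$baabbaba
  rot[9] = abab$baabbabaa
  rot[10] = bab$baabbabaaa
  rot[11] = ab$baabbabaaab
  rot[12] = b$baabbabaaaba
  rot[13] = $baabbabaaabab
Sorted (with $ < everything):
  sorted[0] = $baabbabaaabab  (last char: 'b')
  sorted[1] = aaabab$baabbab  (last char: 'b')
  sorted[2] = aabab$baabbaba  (last char: 'a')
  sorted[3] = aabbabaaabab$b  (last char: 'b')
  sorted[4] = ab$baabbabaaab  (last char: 'b')
  sorted[5] = abaaabab$baabb  (last char: 'b')
  sorted[6] = abab$baabbabaa  (last char: 'a')
  sorted[7] = abbabaaabab$ba  (last char: 'a')
  sorted[8] = b$baabbabaaaba  (last char: 'a')
  sorted[9] = baaabab$baabba  (last char: 'a')
  sorted[10] = baabbabaaabab$  (last char: '$')
  sorted[11] = bab$baabbabaaa  (last char: 'a')
  sorted[12] = babaaabab$baab  (last char: 'b')
  sorted[13] = bbabaaabab$baa  (last char: 'a')
Last column: bbabbbaaaa$aba
Original string S is at sorted index 10

Answer: bbabbbaaaa$aba
10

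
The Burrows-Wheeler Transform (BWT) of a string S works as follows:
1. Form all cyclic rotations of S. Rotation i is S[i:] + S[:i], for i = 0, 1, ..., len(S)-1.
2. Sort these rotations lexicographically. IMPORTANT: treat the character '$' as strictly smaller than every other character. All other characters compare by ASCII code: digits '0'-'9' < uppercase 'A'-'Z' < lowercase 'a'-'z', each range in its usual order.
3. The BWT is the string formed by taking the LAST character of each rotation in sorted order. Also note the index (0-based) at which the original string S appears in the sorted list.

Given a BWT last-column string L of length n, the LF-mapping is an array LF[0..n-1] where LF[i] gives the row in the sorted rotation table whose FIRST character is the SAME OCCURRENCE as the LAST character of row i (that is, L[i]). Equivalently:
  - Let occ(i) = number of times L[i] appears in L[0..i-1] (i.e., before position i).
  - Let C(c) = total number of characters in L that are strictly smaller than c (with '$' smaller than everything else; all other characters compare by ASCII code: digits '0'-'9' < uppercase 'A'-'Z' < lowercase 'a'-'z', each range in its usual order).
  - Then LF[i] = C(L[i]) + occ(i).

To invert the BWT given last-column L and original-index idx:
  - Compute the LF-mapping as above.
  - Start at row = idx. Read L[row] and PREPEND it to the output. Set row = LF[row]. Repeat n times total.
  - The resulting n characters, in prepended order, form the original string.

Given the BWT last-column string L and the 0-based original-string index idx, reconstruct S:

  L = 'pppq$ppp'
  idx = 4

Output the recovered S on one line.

LF mapping: 1 2 3 7 0 4 5 6
Walk LF starting at row 4, prepending L[row]:
  step 1: row=4, L[4]='$', prepend. Next row=LF[4]=0
  step 2: row=0, L[0]='p', prepend. Next row=LF[0]=1
  step 3: row=1, L[1]='p', prepend. Next row=LF[1]=2
  step 4: row=2, L[2]='p', prepend. Next row=LF[2]=3
  step 5: row=3, L[3]='q', prepend. Next row=LF[3]=7
  step 6: row=7, L[7]='p', prepend. Next row=LF[7]=6
  step 7: row=6, L[6]='p', prepend. Next row=LF[6]=5
  step 8: row=5, L[5]='p', prepend. Next row=LF[5]=4
Reversed output: pppqppp$

Answer: pppqppp$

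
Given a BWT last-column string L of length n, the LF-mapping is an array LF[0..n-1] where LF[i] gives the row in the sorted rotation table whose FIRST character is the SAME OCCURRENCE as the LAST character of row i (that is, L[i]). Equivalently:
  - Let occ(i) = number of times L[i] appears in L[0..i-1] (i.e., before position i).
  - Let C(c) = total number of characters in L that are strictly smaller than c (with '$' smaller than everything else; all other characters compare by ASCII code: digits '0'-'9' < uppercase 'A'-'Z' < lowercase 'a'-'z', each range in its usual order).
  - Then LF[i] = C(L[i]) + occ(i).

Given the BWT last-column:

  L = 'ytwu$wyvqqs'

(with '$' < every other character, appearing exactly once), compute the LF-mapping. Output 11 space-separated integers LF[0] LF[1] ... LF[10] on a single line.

Answer: 9 4 7 5 0 8 10 6 1 2 3

Derivation:
Char counts: '$':1, 'q':2, 's':1, 't':1, 'u':1, 'v':1, 'w':2, 'y':2
C (first-col start): C('$')=0, C('q')=1, C('s')=3, C('t')=4, C('u')=5, C('v')=6, C('w')=7, C('y')=9
L[0]='y': occ=0, LF[0]=C('y')+0=9+0=9
L[1]='t': occ=0, LF[1]=C('t')+0=4+0=4
L[2]='w': occ=0, LF[2]=C('w')+0=7+0=7
L[3]='u': occ=0, LF[3]=C('u')+0=5+0=5
L[4]='$': occ=0, LF[4]=C('$')+0=0+0=0
L[5]='w': occ=1, LF[5]=C('w')+1=7+1=8
L[6]='y': occ=1, LF[6]=C('y')+1=9+1=10
L[7]='v': occ=0, LF[7]=C('v')+0=6+0=6
L[8]='q': occ=0, LF[8]=C('q')+0=1+0=1
L[9]='q': occ=1, LF[9]=C('q')+1=1+1=2
L[10]='s': occ=0, LF[10]=C('s')+0=3+0=3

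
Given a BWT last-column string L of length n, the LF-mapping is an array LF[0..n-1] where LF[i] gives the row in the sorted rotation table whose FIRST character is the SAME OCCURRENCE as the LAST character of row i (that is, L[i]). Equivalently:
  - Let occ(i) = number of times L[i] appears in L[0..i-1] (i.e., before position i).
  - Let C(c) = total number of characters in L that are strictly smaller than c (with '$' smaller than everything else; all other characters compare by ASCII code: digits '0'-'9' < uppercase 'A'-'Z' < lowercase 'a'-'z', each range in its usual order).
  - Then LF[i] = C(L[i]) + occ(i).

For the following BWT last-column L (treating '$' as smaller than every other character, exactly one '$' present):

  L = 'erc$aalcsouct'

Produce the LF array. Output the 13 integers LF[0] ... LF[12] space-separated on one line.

Answer: 6 9 3 0 1 2 7 4 10 8 12 5 11

Derivation:
Char counts: '$':1, 'a':2, 'c':3, 'e':1, 'l':1, 'o':1, 'r':1, 's':1, 't':1, 'u':1
C (first-col start): C('$')=0, C('a')=1, C('c')=3, C('e')=6, C('l')=7, C('o')=8, C('r')=9, C('s')=10, C('t')=11, C('u')=12
L[0]='e': occ=0, LF[0]=C('e')+0=6+0=6
L[1]='r': occ=0, LF[1]=C('r')+0=9+0=9
L[2]='c': occ=0, LF[2]=C('c')+0=3+0=3
L[3]='$': occ=0, LF[3]=C('$')+0=0+0=0
L[4]='a': occ=0, LF[4]=C('a')+0=1+0=1
L[5]='a': occ=1, LF[5]=C('a')+1=1+1=2
L[6]='l': occ=0, LF[6]=C('l')+0=7+0=7
L[7]='c': occ=1, LF[7]=C('c')+1=3+1=4
L[8]='s': occ=0, LF[8]=C('s')+0=10+0=10
L[9]='o': occ=0, LF[9]=C('o')+0=8+0=8
L[10]='u': occ=0, LF[10]=C('u')+0=12+0=12
L[11]='c': occ=2, LF[11]=C('c')+2=3+2=5
L[12]='t': occ=0, LF[12]=C('t')+0=11+0=11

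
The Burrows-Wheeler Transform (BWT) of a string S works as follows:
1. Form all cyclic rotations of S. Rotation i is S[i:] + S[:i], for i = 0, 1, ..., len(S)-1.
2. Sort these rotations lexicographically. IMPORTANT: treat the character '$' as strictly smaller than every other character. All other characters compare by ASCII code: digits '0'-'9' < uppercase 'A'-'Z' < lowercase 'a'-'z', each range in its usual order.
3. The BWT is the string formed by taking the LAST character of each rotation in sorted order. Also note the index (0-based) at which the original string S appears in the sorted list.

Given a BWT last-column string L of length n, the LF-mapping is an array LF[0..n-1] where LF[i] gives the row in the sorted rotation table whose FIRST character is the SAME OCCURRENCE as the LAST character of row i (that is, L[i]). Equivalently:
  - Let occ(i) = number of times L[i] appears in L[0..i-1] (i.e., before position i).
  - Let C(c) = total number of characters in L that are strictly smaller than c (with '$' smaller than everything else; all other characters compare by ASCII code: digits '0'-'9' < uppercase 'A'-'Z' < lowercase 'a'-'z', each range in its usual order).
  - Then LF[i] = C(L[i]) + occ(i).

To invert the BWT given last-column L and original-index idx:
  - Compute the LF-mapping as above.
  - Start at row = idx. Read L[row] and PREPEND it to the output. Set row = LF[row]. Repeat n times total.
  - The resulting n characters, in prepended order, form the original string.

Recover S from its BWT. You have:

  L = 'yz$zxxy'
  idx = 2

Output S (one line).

LF mapping: 3 5 0 6 1 2 4
Walk LF starting at row 2, prepending L[row]:
  step 1: row=2, L[2]='$', prepend. Next row=LF[2]=0
  step 2: row=0, L[0]='y', prepend. Next row=LF[0]=3
  step 3: row=3, L[3]='z', prepend. Next row=LF[3]=6
  step 4: row=6, L[6]='y', prepend. Next row=LF[6]=4
  step 5: row=4, L[4]='x', prepend. Next row=LF[4]=1
  step 6: row=1, L[1]='z', prepend. Next row=LF[1]=5
  step 7: row=5, L[5]='x', prepend. Next row=LF[5]=2
Reversed output: xzxyzy$

Answer: xzxyzy$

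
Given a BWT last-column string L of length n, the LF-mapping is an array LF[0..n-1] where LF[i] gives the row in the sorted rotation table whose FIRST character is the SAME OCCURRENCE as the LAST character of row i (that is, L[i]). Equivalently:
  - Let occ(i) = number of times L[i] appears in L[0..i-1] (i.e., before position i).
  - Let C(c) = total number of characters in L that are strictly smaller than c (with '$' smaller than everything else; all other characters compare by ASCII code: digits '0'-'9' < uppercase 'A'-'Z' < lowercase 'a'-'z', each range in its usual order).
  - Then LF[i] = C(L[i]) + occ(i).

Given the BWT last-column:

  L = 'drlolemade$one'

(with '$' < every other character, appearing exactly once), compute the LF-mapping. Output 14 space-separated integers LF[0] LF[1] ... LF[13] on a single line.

Char counts: '$':1, 'a':1, 'd':2, 'e':3, 'l':2, 'm':1, 'n':1, 'o':2, 'r':1
C (first-col start): C('$')=0, C('a')=1, C('d')=2, C('e')=4, C('l')=7, C('m')=9, C('n')=10, C('o')=11, C('r')=13
L[0]='d': occ=0, LF[0]=C('d')+0=2+0=2
L[1]='r': occ=0, LF[1]=C('r')+0=13+0=13
L[2]='l': occ=0, LF[2]=C('l')+0=7+0=7
L[3]='o': occ=0, LF[3]=C('o')+0=11+0=11
L[4]='l': occ=1, LF[4]=C('l')+1=7+1=8
L[5]='e': occ=0, LF[5]=C('e')+0=4+0=4
L[6]='m': occ=0, LF[6]=C('m')+0=9+0=9
L[7]='a': occ=0, LF[7]=C('a')+0=1+0=1
L[8]='d': occ=1, LF[8]=C('d')+1=2+1=3
L[9]='e': occ=1, LF[9]=C('e')+1=4+1=5
L[10]='$': occ=0, LF[10]=C('$')+0=0+0=0
L[11]='o': occ=1, LF[11]=C('o')+1=11+1=12
L[12]='n': occ=0, LF[12]=C('n')+0=10+0=10
L[13]='e': occ=2, LF[13]=C('e')+2=4+2=6

Answer: 2 13 7 11 8 4 9 1 3 5 0 12 10 6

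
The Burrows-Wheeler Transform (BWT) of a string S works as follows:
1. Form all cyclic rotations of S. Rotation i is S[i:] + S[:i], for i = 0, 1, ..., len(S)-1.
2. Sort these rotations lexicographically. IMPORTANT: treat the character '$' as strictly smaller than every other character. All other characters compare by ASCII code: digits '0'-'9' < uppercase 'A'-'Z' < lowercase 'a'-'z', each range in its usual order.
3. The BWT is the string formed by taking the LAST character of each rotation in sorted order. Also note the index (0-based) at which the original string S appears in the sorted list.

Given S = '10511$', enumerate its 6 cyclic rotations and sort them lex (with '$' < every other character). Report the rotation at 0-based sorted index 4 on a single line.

Answer: 11$105

Derivation:
All 6 rotations (rotation i = S[i:]+S[:i]):
  rot[0] = 10511$
  rot[1] = 0511$1
  rot[2] = 511$10
  rot[3] = 11$105
  rot[4] = 1$1051
  rot[5] = $10511
Sorted (with $ < everything):
  sorted[0] = $10511
  sorted[1] = 0511$1
  sorted[2] = 1$1051
  sorted[3] = 10511$
  sorted[4] = 11$105
  sorted[5] = 511$10
sorted[4] = 11$105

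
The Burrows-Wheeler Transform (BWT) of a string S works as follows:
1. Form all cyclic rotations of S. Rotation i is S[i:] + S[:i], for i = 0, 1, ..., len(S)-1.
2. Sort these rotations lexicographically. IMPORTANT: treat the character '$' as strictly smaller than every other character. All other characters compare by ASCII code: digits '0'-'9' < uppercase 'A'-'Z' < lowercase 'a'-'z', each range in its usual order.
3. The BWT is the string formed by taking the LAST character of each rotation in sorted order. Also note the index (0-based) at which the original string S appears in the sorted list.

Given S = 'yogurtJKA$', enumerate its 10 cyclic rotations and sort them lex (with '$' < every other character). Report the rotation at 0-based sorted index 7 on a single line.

Answer: tJKA$yogur

Derivation:
All 10 rotations (rotation i = S[i:]+S[:i]):
  rot[0] = yogurtJKA$
  rot[1] = ogurtJKA$y
  rot[2] = gurtJKA$yo
  rot[3] = urtJKA$yog
  rot[4] = rtJKA$yogu
  rot[5] = tJKA$yogur
  rot[6] = JKA$yogurt
  rot[7] = KA$yogurtJ
  rot[8] = A$yogurtJK
  rot[9] = $yogurtJKA
Sorted (with $ < everything):
  sorted[0] = $yogurtJKA
  sorted[1] = A$yogurtJK
  sorted[2] = JKA$yogurt
  sorted[3] = KA$yogurtJ
  sorted[4] = gurtJKA$yo
  sorted[5] = ogurtJKA$y
  sorted[6] = rtJKA$yogu
  sorted[7] = tJKA$yogur
  sorted[8] = urtJKA$yog
  sorted[9] = yogurtJKA$
sorted[7] = tJKA$yogur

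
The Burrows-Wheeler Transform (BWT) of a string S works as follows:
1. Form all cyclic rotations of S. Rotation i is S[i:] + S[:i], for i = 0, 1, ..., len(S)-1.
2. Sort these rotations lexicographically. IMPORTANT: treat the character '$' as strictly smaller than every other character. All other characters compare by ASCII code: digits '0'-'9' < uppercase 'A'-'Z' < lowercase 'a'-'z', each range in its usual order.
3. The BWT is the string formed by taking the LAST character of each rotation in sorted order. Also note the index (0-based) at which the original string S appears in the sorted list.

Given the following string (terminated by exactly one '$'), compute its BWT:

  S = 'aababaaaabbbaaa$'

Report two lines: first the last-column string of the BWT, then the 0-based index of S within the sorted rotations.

Answer: aaabba$abaabaaba
6

Derivation:
All 16 rotations (rotation i = S[i:]+S[:i]):
  rot[0] = aababaaaabbbaaa$
  rot[1] = ababaaaabbbaaa$a
  rot[2] = babaaaabbbaaa$aa
  rot[3] = abaaaabbbaaa$aab
  rot[4] = baaaabbbaaa$aaba
  rot[5] = aaaabbbaaa$aabab
  rot[6] = aaabbbaaa$aababa
  rot[7] = aabbbaaa$aababaa
  rot[8] = abbbaaa$aababaaa
  rot[9] = bbbaaa$aababaaaa
  rot[10] = bbaaa$aababaaaab
  rot[11] = baaa$aababaaaabb
  rot[12] = aaa$aababaaaabbb
  rot[13] = aa$aababaaaabbba
  rot[14] = a$aababaaaabbbaa
  rot[15] = $aababaaaabbbaaa
Sorted (with $ < everything):
  sorted[0] = $aababaaaabbbaaa  (last char: 'a')
  sorted[1] = a$aababaaaabbbaa  (last char: 'a')
  sorted[2] = aa$aababaaaabbba  (last char: 'a')
  sorted[3] = aaa$aababaaaabbb  (last char: 'b')
  sorted[4] = aaaabbbaaa$aabab  (last char: 'b')
  sorted[5] = aaabbbaaa$aababa  (last char: 'a')
  sorted[6] = aababaaaabbbaaa$  (last char: '$')
  sorted[7] = aabbbaaa$aababaa  (last char: 'a')
  sorted[8] = abaaaabbbaaa$aab  (last char: 'b')
  sorted[9] = ababaaaabbbaaa$a  (last char: 'a')
  sorted[10] = abbbaaa$aababaaa  (last char: 'a')
  sorted[11] = baaa$aababaaaabb  (last char: 'b')
  sorted[12] = baaaabbbaaa$aaba  (last char: 'a')
  sorted[13] = babaaaabbbaaa$aa  (last char: 'a')
  sorted[14] = bbaaa$aababaaaab  (last char: 'b')
  sorted[15] = bbbaaa$aababaaaa  (last char: 'a')
Last column: aaabba$abaabaaba
Original string S is at sorted index 6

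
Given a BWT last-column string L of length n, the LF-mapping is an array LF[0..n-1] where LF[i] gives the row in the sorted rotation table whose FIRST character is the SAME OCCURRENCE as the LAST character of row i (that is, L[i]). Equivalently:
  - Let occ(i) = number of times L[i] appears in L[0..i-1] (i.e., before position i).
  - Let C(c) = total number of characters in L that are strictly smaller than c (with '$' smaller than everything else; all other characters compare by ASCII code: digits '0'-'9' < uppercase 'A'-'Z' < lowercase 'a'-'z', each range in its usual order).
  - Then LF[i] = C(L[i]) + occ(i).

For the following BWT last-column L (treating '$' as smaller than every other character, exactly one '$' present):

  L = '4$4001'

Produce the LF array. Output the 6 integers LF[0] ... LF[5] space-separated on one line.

Char counts: '$':1, '0':2, '1':1, '4':2
C (first-col start): C('$')=0, C('0')=1, C('1')=3, C('4')=4
L[0]='4': occ=0, LF[0]=C('4')+0=4+0=4
L[1]='$': occ=0, LF[1]=C('$')+0=0+0=0
L[2]='4': occ=1, LF[2]=C('4')+1=4+1=5
L[3]='0': occ=0, LF[3]=C('0')+0=1+0=1
L[4]='0': occ=1, LF[4]=C('0')+1=1+1=2
L[5]='1': occ=0, LF[5]=C('1')+0=3+0=3

Answer: 4 0 5 1 2 3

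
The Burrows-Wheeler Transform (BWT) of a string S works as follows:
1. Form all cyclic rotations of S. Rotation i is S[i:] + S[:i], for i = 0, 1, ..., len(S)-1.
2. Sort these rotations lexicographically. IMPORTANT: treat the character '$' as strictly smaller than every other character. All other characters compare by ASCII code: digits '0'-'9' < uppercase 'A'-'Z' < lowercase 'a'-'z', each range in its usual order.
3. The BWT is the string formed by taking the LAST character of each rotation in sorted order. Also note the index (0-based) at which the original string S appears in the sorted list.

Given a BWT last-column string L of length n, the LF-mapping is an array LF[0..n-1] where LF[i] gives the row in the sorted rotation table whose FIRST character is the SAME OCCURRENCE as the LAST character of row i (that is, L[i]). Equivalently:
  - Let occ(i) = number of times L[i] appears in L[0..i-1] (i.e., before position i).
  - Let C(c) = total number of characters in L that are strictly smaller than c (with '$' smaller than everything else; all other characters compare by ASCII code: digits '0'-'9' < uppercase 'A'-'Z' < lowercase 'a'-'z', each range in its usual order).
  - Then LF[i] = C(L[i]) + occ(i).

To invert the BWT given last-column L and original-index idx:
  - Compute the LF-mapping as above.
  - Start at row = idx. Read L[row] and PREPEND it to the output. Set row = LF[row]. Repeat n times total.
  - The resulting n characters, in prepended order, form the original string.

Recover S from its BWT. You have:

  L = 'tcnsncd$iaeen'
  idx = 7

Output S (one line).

Answer: incandescent$

Derivation:
LF mapping: 12 2 8 11 9 3 4 0 7 1 5 6 10
Walk LF starting at row 7, prepending L[row]:
  step 1: row=7, L[7]='$', prepend. Next row=LF[7]=0
  step 2: row=0, L[0]='t', prepend. Next row=LF[0]=12
  step 3: row=12, L[12]='n', prepend. Next row=LF[12]=10
  step 4: row=10, L[10]='e', prepend. Next row=LF[10]=5
  step 5: row=5, L[5]='c', prepend. Next row=LF[5]=3
  step 6: row=3, L[3]='s', prepend. Next row=LF[3]=11
  step 7: row=11, L[11]='e', prepend. Next row=LF[11]=6
  step 8: row=6, L[6]='d', prepend. Next row=LF[6]=4
  step 9: row=4, L[4]='n', prepend. Next row=LF[4]=9
  step 10: row=9, L[9]='a', prepend. Next row=LF[9]=1
  step 11: row=1, L[1]='c', prepend. Next row=LF[1]=2
  step 12: row=2, L[2]='n', prepend. Next row=LF[2]=8
  step 13: row=8, L[8]='i', prepend. Next row=LF[8]=7
Reversed output: incandescent$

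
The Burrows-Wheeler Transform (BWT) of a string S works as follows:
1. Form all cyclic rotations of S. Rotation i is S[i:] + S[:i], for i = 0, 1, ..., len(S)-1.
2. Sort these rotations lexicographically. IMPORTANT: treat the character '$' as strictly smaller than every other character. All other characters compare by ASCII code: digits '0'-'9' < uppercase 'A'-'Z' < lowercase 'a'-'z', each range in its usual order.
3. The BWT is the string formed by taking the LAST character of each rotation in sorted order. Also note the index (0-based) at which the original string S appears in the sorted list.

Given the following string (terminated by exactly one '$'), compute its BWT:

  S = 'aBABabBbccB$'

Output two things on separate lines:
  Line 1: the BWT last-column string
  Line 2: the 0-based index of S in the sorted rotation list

Answer: BBcaAb$BaBcb
6

Derivation:
All 12 rotations (rotation i = S[i:]+S[:i]):
  rot[0] = aBABabBbccB$
  rot[1] = BABabBbccB$a
  rot[2] = ABabBbccB$aB
  rot[3] = BabBbccB$aBA
  rot[4] = abBbccB$aBAB
  rot[5] = bBbccB$aBABa
  rot[6] = BbccB$aBABab
  rot[7] = bccB$aBABabB
  rot[8] = ccB$aBABabBb
  rot[9] = cB$aBABabBbc
  rot[10] = B$aBABabBbcc
  rot[11] = $aBABabBbccB
Sorted (with $ < everything):
  sorted[0] = $aBABabBbccB  (last char: 'B')
  sorted[1] = ABabBbccB$aB  (last char: 'B')
  sorted[2] = B$aBABabBbcc  (last char: 'c')
  sorted[3] = BABabBbccB$a  (last char: 'a')
  sorted[4] = BabBbccB$aBA  (last char: 'A')
  sorted[5] = BbccB$aBABab  (last char: 'b')
  sorted[6] = aBABabBbccB$  (last char: '$')
  sorted[7] = abBbccB$aBAB  (last char: 'B')
  sorted[8] = bBbccB$aBABa  (last char: 'a')
  sorted[9] = bccB$aBABabB  (last char: 'B')
  sorted[10] = cB$aBABabBbc  (last char: 'c')
  sorted[11] = ccB$aBABabBb  (last char: 'b')
Last column: BBcaAb$BaBcb
Original string S is at sorted index 6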